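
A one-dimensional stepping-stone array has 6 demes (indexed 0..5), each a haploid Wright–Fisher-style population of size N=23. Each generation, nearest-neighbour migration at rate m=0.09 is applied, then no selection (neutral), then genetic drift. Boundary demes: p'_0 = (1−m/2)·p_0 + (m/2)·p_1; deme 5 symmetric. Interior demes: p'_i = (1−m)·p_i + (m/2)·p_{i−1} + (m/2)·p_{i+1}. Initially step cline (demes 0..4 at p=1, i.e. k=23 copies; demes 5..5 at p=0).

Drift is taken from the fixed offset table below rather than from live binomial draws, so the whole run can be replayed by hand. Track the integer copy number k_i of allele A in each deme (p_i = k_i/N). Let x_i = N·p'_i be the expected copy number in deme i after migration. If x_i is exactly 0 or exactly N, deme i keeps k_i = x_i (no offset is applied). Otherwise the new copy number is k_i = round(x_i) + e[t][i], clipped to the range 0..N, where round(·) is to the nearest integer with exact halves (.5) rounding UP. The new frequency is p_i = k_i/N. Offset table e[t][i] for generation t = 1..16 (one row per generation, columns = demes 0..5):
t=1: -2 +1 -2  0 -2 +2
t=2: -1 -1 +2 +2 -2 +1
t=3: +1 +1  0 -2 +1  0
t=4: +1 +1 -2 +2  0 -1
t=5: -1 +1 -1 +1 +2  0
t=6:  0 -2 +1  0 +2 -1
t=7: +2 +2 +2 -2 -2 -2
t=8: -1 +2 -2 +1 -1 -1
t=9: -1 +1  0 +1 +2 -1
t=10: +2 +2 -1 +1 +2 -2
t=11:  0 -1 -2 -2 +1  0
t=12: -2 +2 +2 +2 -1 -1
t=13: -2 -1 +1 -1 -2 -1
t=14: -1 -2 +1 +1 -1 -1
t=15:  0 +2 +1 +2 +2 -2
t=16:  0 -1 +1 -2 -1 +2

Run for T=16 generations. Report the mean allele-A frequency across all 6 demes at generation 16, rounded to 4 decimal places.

0.7826

t=0: k=[23 23 23 23 23 0]
t=1: x=[23.0000 23.0000 23.0000 23.0000 21.9650 1.0350] k=[23 23 23 23 20 3]
t=2: x=[23.0000 23.0000 23.0000 22.8650 19.3700 3.7650] k=[23 23 23 23 17 5]
t=3: x=[23.0000 23.0000 23.0000 22.7300 16.7300 5.5400] k=[23 23 23 21 18 6]
t=4: x=[23.0000 23.0000 22.9100 20.9550 17.5950 6.5400] k=[23 23 21 23 18 6]
t=5: x=[23.0000 22.9100 21.1800 22.6850 17.6850 6.5400] k=[23 23 20 23 20 7]
t=6: x=[23.0000 22.8650 20.2700 22.7300 19.5500 7.5850] k=[23 21 21 23 22 7]
t=7: x=[22.9100 21.0900 21.0900 22.8650 21.3700 7.6750] k=[23 23 23 21 19 6]
t=8: x=[23.0000 23.0000 22.9100 21.0000 18.5050 6.5850] k=[23 23 21 22 18 6]
t=9: x=[23.0000 22.9100 21.1350 21.7750 17.6400 6.5400] k=[23 23 21 23 20 6]
t=10: x=[23.0000 22.9100 21.1800 22.7750 19.5050 6.6300] k=[23 23 20 23 22 5]
t=11: x=[23.0000 22.8650 20.2700 22.8200 21.2800 5.7650] k=[23 22 18 21 22 6]
t=12: x=[22.9550 21.8650 18.3150 20.9100 21.2350 6.7200] k=[21 23 20 23 20 6]
t=13: x=[21.0900 22.7750 20.2700 22.7300 19.5050 6.6300] k=[19 22 21 22 18 6]
t=14: x=[19.1350 21.8200 21.0900 21.7750 17.6400 6.5400] k=[18 20 22 23 17 6]
t=15: x=[18.0900 20.0000 21.9550 22.6850 16.7750 6.4950] k=[18 22 23 23 19 4]
t=16: x=[18.1800 21.8650 22.9550 22.8200 18.5050 4.6750] k=[18 21 23 21 18 7]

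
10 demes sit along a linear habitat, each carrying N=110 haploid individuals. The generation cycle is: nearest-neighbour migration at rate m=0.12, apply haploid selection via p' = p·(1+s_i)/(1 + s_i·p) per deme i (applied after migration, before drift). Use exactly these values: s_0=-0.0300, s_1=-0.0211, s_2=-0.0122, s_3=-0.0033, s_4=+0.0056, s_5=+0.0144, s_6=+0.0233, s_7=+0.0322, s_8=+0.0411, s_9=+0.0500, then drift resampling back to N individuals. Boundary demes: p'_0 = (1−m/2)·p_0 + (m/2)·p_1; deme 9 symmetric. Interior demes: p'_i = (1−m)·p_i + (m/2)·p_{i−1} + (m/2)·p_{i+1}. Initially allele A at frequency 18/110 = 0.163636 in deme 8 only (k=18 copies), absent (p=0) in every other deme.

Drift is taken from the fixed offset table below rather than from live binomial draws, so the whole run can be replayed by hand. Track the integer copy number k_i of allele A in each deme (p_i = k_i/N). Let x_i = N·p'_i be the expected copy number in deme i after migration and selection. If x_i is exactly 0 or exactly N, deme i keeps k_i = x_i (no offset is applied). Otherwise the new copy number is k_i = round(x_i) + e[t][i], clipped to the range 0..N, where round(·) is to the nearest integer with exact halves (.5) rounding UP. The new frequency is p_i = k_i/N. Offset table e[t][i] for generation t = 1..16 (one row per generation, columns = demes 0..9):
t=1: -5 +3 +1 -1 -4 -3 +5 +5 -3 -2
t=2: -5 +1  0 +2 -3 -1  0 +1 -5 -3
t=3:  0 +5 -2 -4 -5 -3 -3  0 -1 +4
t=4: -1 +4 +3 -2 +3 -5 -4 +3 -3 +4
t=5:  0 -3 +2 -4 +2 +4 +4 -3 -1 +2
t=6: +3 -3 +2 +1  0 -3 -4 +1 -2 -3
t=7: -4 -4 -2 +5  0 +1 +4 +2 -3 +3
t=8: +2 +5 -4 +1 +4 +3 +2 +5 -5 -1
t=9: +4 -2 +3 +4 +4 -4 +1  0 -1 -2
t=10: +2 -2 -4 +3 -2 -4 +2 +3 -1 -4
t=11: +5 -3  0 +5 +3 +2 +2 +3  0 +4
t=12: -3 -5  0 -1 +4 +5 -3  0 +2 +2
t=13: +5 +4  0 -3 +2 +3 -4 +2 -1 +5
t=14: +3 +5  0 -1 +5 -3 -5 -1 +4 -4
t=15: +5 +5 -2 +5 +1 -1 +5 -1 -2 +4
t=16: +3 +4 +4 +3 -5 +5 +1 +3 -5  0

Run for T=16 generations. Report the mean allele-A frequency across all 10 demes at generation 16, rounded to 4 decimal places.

t=0: k=[0 0 0 0 0 0 0 0 18 0]
t=1: x=[0.0000 0.0000 0.0000 0.0000 0.0000 0.0000 0.0000 1.1144 16.3940 1.1334] k=[0 0 0 0 0 0 0 6 13 0]
t=2: x=[0.0000 0.0000 0.0000 0.0000 0.0000 0.0000 0.3684 6.2441 12.2311 0.8187] k=[0 0 0 0 0 0 0 7 7 0]
t=3: x=[0.0000 0.0000 0.0000 0.0000 0.0000 0.0000 0.4297 6.7788 6.8336 0.4409] k=[0 0 0 0 0 0 0 7 6 4]
t=4: x=[0.0000 0.0000 0.0000 0.0000 0.0000 0.0000 0.4297 6.7171 6.1704 4.3179] k=[0 0 0 0 0 0 0 10 3 8]
t=5: x=[0.0000 0.0000 0.0000 0.0000 0.0000 0.0000 0.6139 9.2449 3.8675 8.0568] k=[0 0 0 0 0 0 5 6 3 10]
t=6: x=[0.0000 0.0000 0.0000 0.0000 0.0000 0.3043 4.8660 5.9355 3.7429 10.0154] k=[0 0 0 0 0 0 1 7 2 7]
t=7: x=[0.0000 0.0000 0.0000 0.0000 0.0000 0.0609 1.3299 6.5320 2.7042 7.0136] k=[0 0 0 0 0 1 5 9 0 10]
t=8: x=[0.0000 0.0000 0.0000 0.0000 0.0603 1.1968 5.1111 8.4643 1.1863 9.8280] k=[0 0 0 0 4 4 7 13 0 9]
t=9: x=[0.0000 0.0000 0.0000 0.2392 3.7803 4.2379 7.3361 12.1995 1.3736 8.8490] k=[0 0 0 4 8 0 8 12 0 7]
t=10: x=[0.0000 0.0000 0.2371 3.9873 7.3181 0.9737 7.9278 11.3588 1.1863 6.8884] k=[0 0 0 7 5 0 10 14 0 3]
t=11: x=[0.0000 0.0000 0.4149 6.4399 4.8458 0.9129 9.8445 13.2858 1.0615 2.9572] k=[0 0 0 11 8 3 12 16 1 7]
t=12: x=[0.0000 0.0000 0.6520 10.1296 7.9210 3.8933 11.9430 15.2721 2.3509 6.9510] k=[0 0 1 9 12 9 9 15 4 9]
t=13: x=[0.0000 0.0587 1.4029 8.6736 11.6983 9.3010 9.5591 14.3713 5.1543 9.0990] k=[0 4 1 6 14 12 6 16 4 14]
t=14: x=[0.2328 3.5069 1.4622 6.1607 13.4659 11.9110 7.1117 15.0879 5.5277 13.9848] k=[3 9 1 5 18 9 2 14 10 10]
t=15: x=[3.2622 8.0003 1.6993 5.5226 16.7592 9.2403 3.2110 13.4087 10.6202 10.4525] k=[8 13 0 11 18 8 8 12 9 14]
t=16: x=[8.0693 11.6952 1.4227 10.7280 17.0603 8.7140 8.4173 11.9125 9.8348 14.2960] k=[11 16 5 14 12 14 9 15 5 14]

0.1045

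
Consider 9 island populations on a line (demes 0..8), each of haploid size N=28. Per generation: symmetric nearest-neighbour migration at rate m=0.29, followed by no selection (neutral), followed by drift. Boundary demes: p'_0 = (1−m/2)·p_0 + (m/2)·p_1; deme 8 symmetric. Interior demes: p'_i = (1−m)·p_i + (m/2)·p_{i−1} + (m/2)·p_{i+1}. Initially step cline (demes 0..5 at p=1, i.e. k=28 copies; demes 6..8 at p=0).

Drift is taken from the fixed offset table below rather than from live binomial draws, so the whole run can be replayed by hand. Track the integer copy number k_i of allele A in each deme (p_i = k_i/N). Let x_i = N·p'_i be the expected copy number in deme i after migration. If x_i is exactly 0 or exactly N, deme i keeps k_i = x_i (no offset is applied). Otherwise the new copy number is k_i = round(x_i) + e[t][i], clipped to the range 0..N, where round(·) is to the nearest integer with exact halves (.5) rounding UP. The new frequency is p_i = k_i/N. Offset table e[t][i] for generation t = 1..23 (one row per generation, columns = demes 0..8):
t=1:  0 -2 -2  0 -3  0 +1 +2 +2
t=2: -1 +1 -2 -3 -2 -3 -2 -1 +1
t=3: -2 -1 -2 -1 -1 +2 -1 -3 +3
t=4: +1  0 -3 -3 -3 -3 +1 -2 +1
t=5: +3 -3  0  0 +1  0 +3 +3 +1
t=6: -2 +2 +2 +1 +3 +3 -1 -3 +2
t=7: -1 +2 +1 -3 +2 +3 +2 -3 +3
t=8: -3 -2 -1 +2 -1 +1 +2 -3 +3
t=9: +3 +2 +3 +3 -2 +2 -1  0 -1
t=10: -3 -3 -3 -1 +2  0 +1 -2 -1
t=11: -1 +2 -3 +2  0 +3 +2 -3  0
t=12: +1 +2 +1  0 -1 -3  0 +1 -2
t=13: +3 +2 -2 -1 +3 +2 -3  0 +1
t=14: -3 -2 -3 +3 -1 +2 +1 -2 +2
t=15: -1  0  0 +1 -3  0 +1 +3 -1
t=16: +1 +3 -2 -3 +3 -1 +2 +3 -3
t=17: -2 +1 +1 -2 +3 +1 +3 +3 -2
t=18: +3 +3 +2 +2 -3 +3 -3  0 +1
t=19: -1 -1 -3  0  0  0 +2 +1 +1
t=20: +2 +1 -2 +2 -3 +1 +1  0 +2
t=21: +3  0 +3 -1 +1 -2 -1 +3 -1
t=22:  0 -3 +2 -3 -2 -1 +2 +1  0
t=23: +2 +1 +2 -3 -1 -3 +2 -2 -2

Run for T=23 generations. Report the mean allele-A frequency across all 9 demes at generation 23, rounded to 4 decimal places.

0.7063

t=0: k=[28 28 28 28 28 28 0 0 0]
t=1: x=[28.0000 28.0000 28.0000 28.0000 28.0000 23.9400 4.0600 0.0000 0.0000] k=[28 28 28 28 28 24 5 0 0]
t=2: x=[28.0000 28.0000 28.0000 28.0000 27.4200 21.8250 7.0300 0.7250 0.0000] k=[28 28 28 28 25 19 5 0 0]
t=3: x=[28.0000 28.0000 28.0000 27.5650 24.5650 17.8400 6.3050 0.7250 0.0000] k=[28 28 28 27 24 20 5 0 0]
t=4: x=[28.0000 28.0000 27.8550 26.7100 23.8550 18.4050 6.4500 0.7250 0.0000] k=[28 28 25 24 21 15 7 0 0]
t=5: x=[28.0000 27.5650 25.2900 23.7100 20.5650 14.7100 7.1450 1.0150 0.0000] k=[28 25 25 24 22 15 10 4 0]
t=6: x=[27.5650 25.4350 24.8550 23.8550 21.2750 15.2900 9.8550 4.2900 0.5800] k=[26 27 27 25 24 18 9 1 3]
t=7: x=[26.1450 26.8550 26.7100 25.1450 23.2750 17.5650 9.1450 2.4500 2.7100] k=[25 28 28 22 25 21 11 0 6]
t=8: x=[25.4350 27.5650 27.1300 23.3050 23.9850 20.1300 10.8550 2.4650 5.1300] k=[22 26 26 25 23 21 13 0 8]
t=9: x=[22.5800 25.4200 25.8550 24.8550 23.0000 20.1300 12.2750 3.0450 6.8400] k=[26 27 28 28 21 22 11 3 6]
t=10: x=[26.1450 27.0000 27.8550 26.9850 22.1600 20.2600 11.4350 4.5950 5.5650] k=[23 24 25 26 24 20 12 3 5]
t=11: x=[23.1450 24.0000 25.0000 25.5650 23.7100 19.4200 11.8550 4.5950 4.7100] k=[22 26 22 28 24 22 14 2 5]
t=12: x=[22.5800 24.8400 23.4500 26.5500 24.2900 21.1300 13.4200 4.1750 4.5650] k=[24 27 24 27 23 18 13 5 3]
t=13: x=[24.4350 26.1300 24.8700 25.9850 22.8550 18.0000 12.5650 5.8700 3.2900] k=[27 28 23 25 26 20 10 6 4]
t=14: x=[27.1450 27.1300 24.0150 24.8550 24.9850 19.4200 10.8700 6.2900 4.2900] k=[24 25 21 28 24 21 12 4 6]
t=15: x=[24.1450 24.2750 22.5950 26.4050 24.1450 20.1300 12.1450 5.4500 5.7100] k=[23 24 23 27 21 20 13 8 5]
t=16: x=[23.1450 23.7100 23.7250 25.5500 21.7250 19.1300 13.2900 8.2900 5.4350] k=[24 27 22 23 25 18 15 11 2]
t=17: x=[24.4350 25.8400 22.8700 23.1450 23.6950 18.5800 14.8550 10.2750 3.3050] k=[22 27 24 21 27 20 18 13 1]
t=18: x=[22.7250 25.8400 24.0000 22.3050 25.1150 20.7250 17.5650 11.9850 2.7400] k=[26 28 26 24 22 24 15 12 4]
t=19: x=[26.2900 27.4200 26.0000 24.0000 22.5800 22.4050 15.8700 11.2750 5.1600] k=[25 26 23 24 23 22 18 12 6]
t=20: x=[25.1450 25.4200 23.5800 23.7100 23.0000 21.5650 17.7100 12.0000 6.8700] k=[27 26 22 26 20 23 19 12 9]
t=21: x=[26.8550 25.5650 23.1600 24.5500 21.3050 21.9850 18.5650 12.5800 9.4350] k=[28 26 26 24 22 20 18 16 8]
t=22: x=[27.7100 26.2900 25.7100 24.0000 22.0000 20.0000 18.0000 15.1300 9.1600] k=[28 23 28 21 20 19 20 16 9]
t=23: x=[27.2750 24.4500 26.2600 21.8700 20.0000 19.2900 19.2750 15.5650 10.0150] k=[28 25 28 19 19 16 21 14 8]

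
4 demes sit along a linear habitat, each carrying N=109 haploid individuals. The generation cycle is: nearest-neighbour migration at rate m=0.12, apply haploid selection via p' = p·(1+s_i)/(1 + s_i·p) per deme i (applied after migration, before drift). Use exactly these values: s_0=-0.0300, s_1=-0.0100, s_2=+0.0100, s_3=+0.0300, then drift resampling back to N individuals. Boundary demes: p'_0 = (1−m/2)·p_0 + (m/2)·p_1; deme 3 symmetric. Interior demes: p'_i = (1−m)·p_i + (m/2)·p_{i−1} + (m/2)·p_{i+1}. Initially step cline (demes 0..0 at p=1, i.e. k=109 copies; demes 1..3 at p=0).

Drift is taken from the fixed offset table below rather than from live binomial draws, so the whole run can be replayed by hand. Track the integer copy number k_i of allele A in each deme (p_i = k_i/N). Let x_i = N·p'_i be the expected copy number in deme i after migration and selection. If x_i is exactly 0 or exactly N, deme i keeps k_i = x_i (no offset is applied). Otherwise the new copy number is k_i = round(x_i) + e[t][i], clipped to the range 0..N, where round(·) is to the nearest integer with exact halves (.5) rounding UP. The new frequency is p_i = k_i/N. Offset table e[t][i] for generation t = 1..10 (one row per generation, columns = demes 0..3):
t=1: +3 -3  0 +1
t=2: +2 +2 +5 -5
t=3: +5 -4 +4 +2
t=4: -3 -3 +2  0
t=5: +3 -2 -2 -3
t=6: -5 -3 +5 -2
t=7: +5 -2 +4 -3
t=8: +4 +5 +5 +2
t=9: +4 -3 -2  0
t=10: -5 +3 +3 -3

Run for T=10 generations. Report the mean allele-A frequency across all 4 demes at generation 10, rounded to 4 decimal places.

0.2890

t=0: k=[109 0 0 0]
t=1: x=[102.2702 6.4785 0.0000 0.0000] k=[105 3 0 0]
t=2: x=[98.5969 8.8579 0.1818 0.0000] k=[101 11 5 0]
t=3: x=[95.2379 15.9030 5.1082 0.3090] k=[100 12 9 2]
t=4: x=[94.3378 16.9556 8.8405 2.4909] k=[91 14 11 2]
t=5: x=[85.8291 18.2865 10.7359 2.6144] k=[89 16 9 0]
t=6: x=[84.0387 19.7967 8.9615 0.5561] k=[79 17 14 0]
t=7: x=[74.5666 20.3730 13.4569 0.8650] k=[80 18 17 0]
t=8: x=[75.5783 21.4861 16.1766 1.0503] k=[80 26 21 3]
t=9: x=[76.0642 28.7269 20.3844 4.1977] k=[80 26 18 4]
t=10: x=[76.0642 28.5477 17.7876 4.9786] k=[71 32 21 2]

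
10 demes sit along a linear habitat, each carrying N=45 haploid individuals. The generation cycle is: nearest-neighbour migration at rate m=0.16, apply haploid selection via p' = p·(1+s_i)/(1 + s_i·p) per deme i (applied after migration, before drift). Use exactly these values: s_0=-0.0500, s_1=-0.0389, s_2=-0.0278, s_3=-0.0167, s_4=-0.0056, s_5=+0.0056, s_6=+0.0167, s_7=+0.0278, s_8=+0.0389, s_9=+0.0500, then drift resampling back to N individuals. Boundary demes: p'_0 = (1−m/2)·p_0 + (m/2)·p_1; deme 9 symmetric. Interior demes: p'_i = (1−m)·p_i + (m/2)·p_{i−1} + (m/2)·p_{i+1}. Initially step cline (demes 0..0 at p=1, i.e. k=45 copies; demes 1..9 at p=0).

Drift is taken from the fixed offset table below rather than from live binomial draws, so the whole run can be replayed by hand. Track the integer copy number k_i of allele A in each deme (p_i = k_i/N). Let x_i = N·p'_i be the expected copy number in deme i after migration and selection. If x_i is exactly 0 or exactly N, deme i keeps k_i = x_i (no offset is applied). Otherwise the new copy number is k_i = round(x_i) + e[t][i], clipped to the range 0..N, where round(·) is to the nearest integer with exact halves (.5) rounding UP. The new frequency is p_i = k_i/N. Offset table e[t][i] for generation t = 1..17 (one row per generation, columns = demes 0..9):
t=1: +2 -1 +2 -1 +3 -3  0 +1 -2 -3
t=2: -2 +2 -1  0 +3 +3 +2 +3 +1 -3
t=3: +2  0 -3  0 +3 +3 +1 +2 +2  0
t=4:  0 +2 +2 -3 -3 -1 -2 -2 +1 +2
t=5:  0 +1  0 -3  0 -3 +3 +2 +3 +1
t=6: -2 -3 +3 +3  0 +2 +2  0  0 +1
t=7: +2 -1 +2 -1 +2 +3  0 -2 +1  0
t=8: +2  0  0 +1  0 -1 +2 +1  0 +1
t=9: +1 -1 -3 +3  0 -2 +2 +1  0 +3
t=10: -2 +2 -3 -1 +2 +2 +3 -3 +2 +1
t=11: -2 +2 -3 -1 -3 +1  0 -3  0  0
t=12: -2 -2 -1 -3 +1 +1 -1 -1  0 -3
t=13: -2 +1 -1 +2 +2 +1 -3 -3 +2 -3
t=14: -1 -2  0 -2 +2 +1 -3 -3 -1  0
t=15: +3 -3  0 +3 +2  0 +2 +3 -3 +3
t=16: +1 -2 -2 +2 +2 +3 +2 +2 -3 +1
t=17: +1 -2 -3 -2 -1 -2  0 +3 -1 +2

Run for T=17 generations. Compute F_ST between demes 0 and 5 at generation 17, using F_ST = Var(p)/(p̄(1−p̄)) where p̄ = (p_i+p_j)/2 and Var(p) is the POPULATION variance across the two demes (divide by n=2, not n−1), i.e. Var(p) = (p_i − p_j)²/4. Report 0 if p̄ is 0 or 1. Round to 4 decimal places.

t=0: k=[45 0 0 0 0 0 0 0 0 0]
t=1: x=[41.2264 3.4708 0.0000 0.0000 0.0000 0.0000 0.0000 0.0000 0.0000 0.0000] k=[43 2 0 0 0 0 0 0 0 0]
t=2: x=[39.4762 4.9427 0.1556 0.0000 0.0000 0.0000 0.0000 0.0000 0.0000 0.0000] k=[37 7 0 0 0 0 0 0 0 0]
t=3: x=[34.1842 8.5615 0.5446 0.0000 0.0000 0.0000 0.0000 0.0000 0.0000 0.0000] k=[36 9 0 0 0 0 0 0 0 0]
t=4: x=[33.4040 10.1253 0.7003 0.0000 0.0000 0.0000 0.0000 0.0000 0.0000 0.0000] k=[33 12 3 0 0 0 0 0 0 0]
t=5: x=[30.8268 12.5970 3.3905 0.2360 0.0000 0.0000 0.0000 0.0000 0.0000 0.0000] k=[31 14 3 0 0 0 0 0 0 0]
t=6: x=[29.1169 14.0931 3.5468 0.2360 0.0000 0.0000 0.0000 0.0000 0.0000 0.0000] k=[27 11 7 3 0 0 0 0 0 0]
t=7: x=[25.1528 11.6148 6.8350 3.0320 0.2387 0.0000 0.0000 0.0000 0.0000 0.0000] k=[27 11 9 2 2 0 0 0 0 0]
t=8: x=[25.1528 11.7719 8.4056 2.5196 1.8301 0.1609 0.0000 0.0000 0.0000 0.0000] k=[27 12 8 4 2 0 0 0 0 0]
t=9: x=[25.2334 12.5183 7.8162 4.0969 1.9893 0.1609 0.0000 0.0000 0.0000 0.0000] k=[26 12 5 7 2 0 0 0 0 0]
t=10: x=[24.3080 12.2039 5.5807 6.3476 2.2281 0.1609 0.0000 0.0000 0.0000 0.0000] k=[22 14 3 5 4 2 0 0 0 0]
t=11: x=[20.7853 13.3839 3.9375 4.6888 3.9000 2.0107 0.1627 0.0000 0.0000 0.0000] k=[19 15 1 4 1 3 0 0 0 0]
t=12: x=[18.1221 13.8172 2.2977 3.4657 1.3924 2.6137 0.2440 0.0000 0.0000 0.0000] k=[16 12 1 0 2 4 0 0 0 0]
t=13: x=[15.1601 11.1048 1.7519 0.2360 1.9893 3.5382 0.3253 0.0000 0.0000 0.0000] k=[13 12 1 2 4 5 0 0 0 0]
t=14: x=[12.4528 10.8696 1.9078 2.0468 3.9000 4.5428 0.4066 0.0000 0.0000 0.0000] k=[11 9 2 0 6 6 0 0 0 0]
t=15: x=[10.4235 8.3274 2.3367 0.6295 5.4929 5.5471 0.4879 0.0000 0.0000 0.0000] k=[13 5 2 4 7 6 2 0 0 0]
t=16: x=[11.9055 5.2143 2.3367 4.0179 6.6481 5.7881 2.1943 0.1644 0.0000 0.0000] k=[13 3 0 6 9 9 4 2 0 0]
t=17: x=[11.7493 3.4321 0.7003 5.6759 8.7205 8.6389 4.3040 2.0531 0.1662 0.0000] k=[13 1 0 4 8 7 4 5 0 0]

0.0257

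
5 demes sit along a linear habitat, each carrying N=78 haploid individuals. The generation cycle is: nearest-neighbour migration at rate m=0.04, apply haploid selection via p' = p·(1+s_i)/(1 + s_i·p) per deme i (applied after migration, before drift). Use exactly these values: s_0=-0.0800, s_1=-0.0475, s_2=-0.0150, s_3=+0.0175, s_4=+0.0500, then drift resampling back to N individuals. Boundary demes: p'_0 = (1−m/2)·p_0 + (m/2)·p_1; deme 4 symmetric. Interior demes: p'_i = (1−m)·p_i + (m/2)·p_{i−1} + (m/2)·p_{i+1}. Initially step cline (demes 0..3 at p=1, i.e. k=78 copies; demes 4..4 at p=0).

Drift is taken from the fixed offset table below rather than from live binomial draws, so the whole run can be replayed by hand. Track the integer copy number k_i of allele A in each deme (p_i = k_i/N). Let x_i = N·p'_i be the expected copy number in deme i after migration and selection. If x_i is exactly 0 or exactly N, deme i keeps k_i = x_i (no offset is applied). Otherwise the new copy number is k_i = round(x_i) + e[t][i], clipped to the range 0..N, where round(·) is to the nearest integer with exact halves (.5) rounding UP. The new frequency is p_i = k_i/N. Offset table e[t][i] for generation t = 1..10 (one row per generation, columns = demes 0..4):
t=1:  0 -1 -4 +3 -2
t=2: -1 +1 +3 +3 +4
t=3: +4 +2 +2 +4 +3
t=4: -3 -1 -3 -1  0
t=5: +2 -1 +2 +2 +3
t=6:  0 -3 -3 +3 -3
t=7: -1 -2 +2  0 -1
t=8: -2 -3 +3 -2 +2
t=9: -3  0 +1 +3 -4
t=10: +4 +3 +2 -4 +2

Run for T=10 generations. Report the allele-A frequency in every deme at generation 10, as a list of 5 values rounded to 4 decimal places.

t=0: k=[78 78 78 78 0]
t=1: x=[78.0000 78.0000 78.0000 76.4663 1.6364] k=[78 78 78 78 0]
t=2: x=[78.0000 78.0000 78.0000 76.4663 1.6364] k=[78 78 78 78 6]
t=3: x=[78.0000 78.0000 78.0000 76.5843 7.7749] k=[78 78 78 78 11]
t=4: x=[78.0000 78.0000 78.0000 76.6827 12.8553] k=[78 78 78 76 13]
t=5: x=[78.0000 78.0000 77.9594 74.8331 14.8374] k=[78 78 78 77 18]
t=6: x=[78.0000 78.0000 77.9797 75.8761 19.8944] k=[78 78 75 78 17]
t=7: x=[78.0000 77.9370 75.0778 76.7417 18.9101] k=[78 76 77 77 18]
t=8: x=[77.9565 75.9658 76.9647 75.8565 19.8944] k=[76 73 78 74 22]
t=9: x=[75.7660 72.9343 77.8173 73.1200 23.8399] k=[73 73 78 76 20]
t=10: x=[72.5953 72.8717 77.8579 74.9709 21.8798] k=[77 76 78 71 24]

[0.9872, 0.9744, 1.0000, 0.9103, 0.3077]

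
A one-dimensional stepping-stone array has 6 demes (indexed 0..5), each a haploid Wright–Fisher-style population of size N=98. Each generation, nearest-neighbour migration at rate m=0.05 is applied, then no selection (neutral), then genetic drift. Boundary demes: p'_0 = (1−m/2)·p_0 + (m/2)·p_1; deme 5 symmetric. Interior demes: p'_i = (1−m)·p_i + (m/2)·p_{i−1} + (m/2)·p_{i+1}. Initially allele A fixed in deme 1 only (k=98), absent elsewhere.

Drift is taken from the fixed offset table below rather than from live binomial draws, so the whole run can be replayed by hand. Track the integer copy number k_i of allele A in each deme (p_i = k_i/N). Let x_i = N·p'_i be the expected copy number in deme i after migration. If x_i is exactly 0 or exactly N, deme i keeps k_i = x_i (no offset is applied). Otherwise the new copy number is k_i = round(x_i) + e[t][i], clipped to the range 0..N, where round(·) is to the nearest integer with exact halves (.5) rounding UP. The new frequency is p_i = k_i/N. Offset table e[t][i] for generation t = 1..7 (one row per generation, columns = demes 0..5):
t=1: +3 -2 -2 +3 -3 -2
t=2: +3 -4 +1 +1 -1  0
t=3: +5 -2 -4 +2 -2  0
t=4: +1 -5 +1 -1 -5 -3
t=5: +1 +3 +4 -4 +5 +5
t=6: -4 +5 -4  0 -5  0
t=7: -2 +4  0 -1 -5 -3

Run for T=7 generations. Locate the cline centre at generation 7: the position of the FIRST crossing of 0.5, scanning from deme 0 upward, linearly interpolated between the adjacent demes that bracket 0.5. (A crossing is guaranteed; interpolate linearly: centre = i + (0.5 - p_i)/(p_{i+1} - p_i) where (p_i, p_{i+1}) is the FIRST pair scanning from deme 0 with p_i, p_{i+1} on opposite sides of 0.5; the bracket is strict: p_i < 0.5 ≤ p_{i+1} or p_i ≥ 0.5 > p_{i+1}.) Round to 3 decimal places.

t=0: k=[0 98 0 0 0 0]
t=1: x=[2.4500 93.1000 2.4500 0.0000 0.0000 0.0000] k=[5 91 0 0 0 0]
t=2: x=[7.1500 86.5750 2.2750 0.0000 0.0000 0.0000] k=[10 83 3 0 0 0]
t=3: x=[11.8250 79.1750 4.9250 0.0750 0.0000 0.0000] k=[17 77 1 2 0 0]
t=4: x=[18.5000 73.6000 2.9250 1.9250 0.0500 0.0000] k=[20 69 4 1 0 0]
t=5: x=[21.2250 66.1500 5.5500 1.0500 0.0250 0.0000] k=[22 69 10 0 5 0]
t=6: x=[23.1750 66.3500 11.2250 0.3750 4.7500 0.1250] k=[19 71 7 0 0 0]
t=7: x=[20.3000 68.1000 8.4250 0.1750 0.0000 0.0000] k=[18 72 8 0 0 0]

0.574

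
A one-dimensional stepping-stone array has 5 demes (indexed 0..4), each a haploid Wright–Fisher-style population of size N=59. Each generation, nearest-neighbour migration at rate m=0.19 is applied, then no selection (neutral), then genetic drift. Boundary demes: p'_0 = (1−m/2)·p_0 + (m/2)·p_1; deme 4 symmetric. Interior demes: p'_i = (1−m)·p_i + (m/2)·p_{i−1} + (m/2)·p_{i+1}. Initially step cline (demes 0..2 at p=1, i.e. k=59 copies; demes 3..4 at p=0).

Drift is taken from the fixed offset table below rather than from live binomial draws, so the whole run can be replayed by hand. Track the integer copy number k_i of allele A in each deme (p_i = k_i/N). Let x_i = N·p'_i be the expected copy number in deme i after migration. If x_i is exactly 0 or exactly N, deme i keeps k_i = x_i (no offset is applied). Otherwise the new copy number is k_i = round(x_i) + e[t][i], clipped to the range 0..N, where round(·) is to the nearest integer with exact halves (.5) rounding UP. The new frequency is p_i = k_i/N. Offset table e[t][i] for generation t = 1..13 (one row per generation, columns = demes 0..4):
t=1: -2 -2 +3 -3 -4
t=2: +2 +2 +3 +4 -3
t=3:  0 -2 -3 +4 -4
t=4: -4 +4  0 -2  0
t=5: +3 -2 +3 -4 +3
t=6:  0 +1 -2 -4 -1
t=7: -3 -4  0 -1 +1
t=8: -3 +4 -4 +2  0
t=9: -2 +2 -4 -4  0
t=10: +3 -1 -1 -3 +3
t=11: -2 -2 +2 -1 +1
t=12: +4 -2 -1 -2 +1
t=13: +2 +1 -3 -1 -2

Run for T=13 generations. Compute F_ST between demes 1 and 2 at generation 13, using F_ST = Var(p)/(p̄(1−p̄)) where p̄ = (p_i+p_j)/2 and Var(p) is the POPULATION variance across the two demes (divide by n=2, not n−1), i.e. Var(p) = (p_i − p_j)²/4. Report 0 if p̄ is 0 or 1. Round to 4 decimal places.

t=0: k=[59 59 59 0 0]
t=1: x=[59.0000 59.0000 53.3950 5.6050 0.0000] k=[59 59 56 3 0]
t=2: x=[59.0000 58.7150 51.2500 7.7500 0.2850] k=[59 59 54 12 0]
t=3: x=[59.0000 58.5250 50.4850 14.8500 1.1400] k=[59 57 47 19 0]
t=4: x=[58.8100 56.2400 45.2900 19.8550 1.8050] k=[55 59 45 18 2]
t=5: x=[55.3800 57.2900 43.7650 19.0450 3.5200] k=[58 55 47 15 7]
t=6: x=[57.7150 54.5250 44.7200 17.2800 7.7600] k=[58 56 43 13 7]
t=7: x=[57.8100 54.9550 41.3850 15.2800 7.5700] k=[55 51 41 14 9]
t=8: x=[54.6200 50.4300 39.3850 16.0900 9.4750] k=[52 54 35 18 9]
t=9: x=[52.1900 52.0050 35.1900 18.7600 9.8550] k=[50 54 31 15 10]
t=10: x=[50.3800 51.4350 31.6650 16.0450 10.4750] k=[53 50 31 13 13]
t=11: x=[52.7150 48.4800 31.0950 14.7100 13.0000] k=[51 46 33 14 14]
t=12: x=[50.5250 45.2400 32.4300 15.8050 14.0000] k=[55 43 31 14 15]
t=13: x=[53.8600 43.0000 30.5250 15.7100 14.9050] k=[56 44 28 15 13]

0.0773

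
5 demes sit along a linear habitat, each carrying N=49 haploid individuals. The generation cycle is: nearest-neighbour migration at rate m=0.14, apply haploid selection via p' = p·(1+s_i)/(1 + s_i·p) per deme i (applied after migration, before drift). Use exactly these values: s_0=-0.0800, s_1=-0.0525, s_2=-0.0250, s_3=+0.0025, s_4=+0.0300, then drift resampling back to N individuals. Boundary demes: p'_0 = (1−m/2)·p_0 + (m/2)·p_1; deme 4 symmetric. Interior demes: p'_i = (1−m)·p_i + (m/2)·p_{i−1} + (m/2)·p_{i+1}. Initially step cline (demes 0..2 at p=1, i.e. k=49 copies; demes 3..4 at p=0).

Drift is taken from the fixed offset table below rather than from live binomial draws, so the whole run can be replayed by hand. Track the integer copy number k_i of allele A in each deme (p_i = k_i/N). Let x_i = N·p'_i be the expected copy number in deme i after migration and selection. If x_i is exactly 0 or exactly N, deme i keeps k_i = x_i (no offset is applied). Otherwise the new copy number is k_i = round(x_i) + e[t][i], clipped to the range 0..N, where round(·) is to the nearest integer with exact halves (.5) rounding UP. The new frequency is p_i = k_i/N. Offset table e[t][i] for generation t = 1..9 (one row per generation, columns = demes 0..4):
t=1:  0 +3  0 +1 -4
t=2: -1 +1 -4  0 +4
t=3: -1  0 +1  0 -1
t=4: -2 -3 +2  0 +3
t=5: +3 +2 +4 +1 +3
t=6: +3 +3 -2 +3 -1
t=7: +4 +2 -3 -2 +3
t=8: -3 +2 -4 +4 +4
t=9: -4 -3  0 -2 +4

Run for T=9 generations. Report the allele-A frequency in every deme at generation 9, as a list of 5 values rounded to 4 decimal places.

[1.0000, 0.8980, 0.5918, 0.4286, 0.4898]

t=0: k=[49 49 49 0 0]
t=1: x=[49.0000 49.0000 45.4884 3.4380 0.0000] k=[49 49 45 4 0]
t=2: x=[49.0000 48.7046 42.2643 6.6043 0.2884] k=[49 49 38 7 4]
t=3: x=[49.0000 48.1880 36.3640 8.9783 4.3252] k=[49 48 37 9 3]
t=4: x=[48.9239 47.2092 35.5645 10.5607 3.5152] k=[47 44 38 11 7]
t=5: x=[46.6072 43.5335 36.2932 12.6334 7.4651] k=[49 46 40 14 10]
t=6: x=[48.7718 45.6244 38.3911 15.5665 10.5222] k=[49 49 36 19 10]
t=7: x=[49.0000 48.0406 35.4735 19.5894 10.8781] k=[49 49 32 18 14]
t=8: x=[49.0000 47.7458 31.9295 18.7289 14.5809] k=[49 49 28 23 19]
t=9: x=[49.0000 47.4511 28.8202 23.1005 19.6267] k=[49 44 29 21 24]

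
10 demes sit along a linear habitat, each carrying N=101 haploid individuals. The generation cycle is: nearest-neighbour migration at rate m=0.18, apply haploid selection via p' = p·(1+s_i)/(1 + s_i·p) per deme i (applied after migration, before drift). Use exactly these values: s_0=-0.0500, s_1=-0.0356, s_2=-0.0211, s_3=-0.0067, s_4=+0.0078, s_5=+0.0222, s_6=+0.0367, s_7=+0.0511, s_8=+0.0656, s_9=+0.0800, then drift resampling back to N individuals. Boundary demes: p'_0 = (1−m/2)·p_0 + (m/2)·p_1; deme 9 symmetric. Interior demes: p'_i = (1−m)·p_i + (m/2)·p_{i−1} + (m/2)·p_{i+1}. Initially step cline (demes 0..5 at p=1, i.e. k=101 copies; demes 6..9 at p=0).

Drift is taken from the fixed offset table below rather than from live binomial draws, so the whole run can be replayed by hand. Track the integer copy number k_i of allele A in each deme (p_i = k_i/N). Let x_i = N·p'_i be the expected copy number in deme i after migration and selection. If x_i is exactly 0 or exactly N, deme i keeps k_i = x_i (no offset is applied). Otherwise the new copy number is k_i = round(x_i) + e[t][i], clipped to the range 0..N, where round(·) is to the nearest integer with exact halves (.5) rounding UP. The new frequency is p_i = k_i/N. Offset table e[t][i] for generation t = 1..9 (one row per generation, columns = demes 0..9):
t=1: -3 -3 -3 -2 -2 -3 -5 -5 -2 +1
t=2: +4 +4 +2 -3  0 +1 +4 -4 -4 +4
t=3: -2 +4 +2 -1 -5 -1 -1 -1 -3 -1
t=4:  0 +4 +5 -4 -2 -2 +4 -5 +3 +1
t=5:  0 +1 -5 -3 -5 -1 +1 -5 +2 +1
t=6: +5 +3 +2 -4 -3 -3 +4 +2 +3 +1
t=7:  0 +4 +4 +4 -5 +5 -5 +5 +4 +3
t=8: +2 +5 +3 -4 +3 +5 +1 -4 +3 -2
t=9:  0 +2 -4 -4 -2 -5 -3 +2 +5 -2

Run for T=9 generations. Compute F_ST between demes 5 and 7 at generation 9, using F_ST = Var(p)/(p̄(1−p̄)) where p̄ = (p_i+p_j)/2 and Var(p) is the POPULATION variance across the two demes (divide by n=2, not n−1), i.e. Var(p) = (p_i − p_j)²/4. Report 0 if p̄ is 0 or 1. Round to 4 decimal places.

t=0: k=[101 101 101 101 101 101 0 0 0 0]
t=1: x=[101.0000 101.0000 101.0000 101.0000 101.0000 92.0900 9.3926 0.0000 0.0000 0.0000] k=[101 101 101 101 101 89 4 0 0 0]
t=2: x=[101.0000 101.0000 101.0000 101.0000 99.9283 82.7605 11.6565 0.3783 0.0000 0.0000] k=[101 101 101 101 100 84 16 0 0 0]
t=3: x=[101.0000 101.0000 101.0000 100.9094 98.6678 79.6915 21.2791 1.5125 0.0000 0.0000] k=[101 101 101 100 94 79 20 1 0 0]
t=4: x=[101.0000 101.0000 100.9081 99.5404 93.2458 75.4612 24.2581 2.7502 0.0959 0.0000] k=[101 101 101 96 91 73 28 0 3 0]
t=5: x=[101.0000 101.0000 100.5403 95.9680 89.9070 71.0348 30.2887 2.9284 2.6172 0.2915] k=[101 101 96 93 85 70 31 0 5 1]
t=6: x=[101.0000 100.5335 96.0812 92.4978 84.4777 68.3272 32.5094 3.4000 4.4527 1.4672] k=[101 101 98 88 81 65 37 5 7 2]
t=7: x=[101.0000 100.7201 97.2946 88.1950 80.3181 64.4337 37.4856 8.4375 6.7599 2.6409] k=[101 101 101 92 75 69 32 13 11 6]
t=8: x=[101.0000 101.0000 100.1727 91.2208 76.1359 66.7090 34.4332 15.1610 11.3548 6.9306] k=[101 101 101 87 79 72 35 11 14 5]
t=9: x=[101.0000 101.0000 99.7132 87.4614 79.2230 69.7756 37.0110 14.0210 13.6530 6.2461] k=[101 101 96 83 77 65 34 16 19 4]

0.2450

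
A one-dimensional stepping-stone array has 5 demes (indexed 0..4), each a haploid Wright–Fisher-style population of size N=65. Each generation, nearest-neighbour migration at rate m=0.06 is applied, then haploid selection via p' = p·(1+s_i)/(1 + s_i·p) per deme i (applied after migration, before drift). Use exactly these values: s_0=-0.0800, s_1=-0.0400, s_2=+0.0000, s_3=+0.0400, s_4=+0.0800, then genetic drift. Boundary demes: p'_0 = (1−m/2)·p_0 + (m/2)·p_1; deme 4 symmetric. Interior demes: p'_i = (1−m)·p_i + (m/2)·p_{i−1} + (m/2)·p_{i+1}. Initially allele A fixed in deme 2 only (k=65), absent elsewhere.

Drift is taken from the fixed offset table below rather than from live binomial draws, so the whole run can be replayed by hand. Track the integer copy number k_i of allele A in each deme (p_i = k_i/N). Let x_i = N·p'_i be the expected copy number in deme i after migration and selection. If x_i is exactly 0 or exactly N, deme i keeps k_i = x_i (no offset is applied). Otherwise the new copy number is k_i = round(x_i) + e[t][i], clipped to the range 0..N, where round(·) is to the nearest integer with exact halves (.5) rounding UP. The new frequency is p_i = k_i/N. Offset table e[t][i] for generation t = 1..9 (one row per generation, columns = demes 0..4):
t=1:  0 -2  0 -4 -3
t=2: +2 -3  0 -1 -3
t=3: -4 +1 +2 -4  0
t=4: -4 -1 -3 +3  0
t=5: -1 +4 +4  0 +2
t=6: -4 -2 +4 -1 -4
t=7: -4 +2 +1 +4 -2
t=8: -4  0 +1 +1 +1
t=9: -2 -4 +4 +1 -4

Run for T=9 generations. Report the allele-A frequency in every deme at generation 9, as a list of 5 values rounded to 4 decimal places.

[0.0000, 0.1077, 0.7846, 0.2308, 0.0000]

t=0: k=[0 0 65 0 0]
t=1: x=[0.0000 1.8742 61.1000 2.0256 0.0000] k=[0 0 61 0 0]
t=2: x=[0.0000 1.7588 57.3400 1.9011 0.0000] k=[0 0 57 1 0]
t=3: x=[0.0000 1.6433 53.6100 2.7515 0.0324] k=[0 3 56 0 0]
t=4: x=[0.0828 4.3320 52.7300 1.7454 0.0000] k=[0 3 50 5 0]
t=5: x=[0.0828 4.1583 47.2400 6.4235 0.1620] k=[0 8 51 6 2]
t=6: x=[0.2209 8.7367 48.3600 7.4859 2.2836] k=[0 7 52 6 0]
t=7: x=[0.1932 7.8537 49.2700 7.4550 0.1944] k=[0 10 50 11 0]
t=8: x=[0.2761 10.5347 47.6300 12.2245 0.3563] k=[0 11 49 13 1]
t=9: x=[0.3037 11.4206 46.7800 14.1493 1.4663] k=[0 7 51 15 0]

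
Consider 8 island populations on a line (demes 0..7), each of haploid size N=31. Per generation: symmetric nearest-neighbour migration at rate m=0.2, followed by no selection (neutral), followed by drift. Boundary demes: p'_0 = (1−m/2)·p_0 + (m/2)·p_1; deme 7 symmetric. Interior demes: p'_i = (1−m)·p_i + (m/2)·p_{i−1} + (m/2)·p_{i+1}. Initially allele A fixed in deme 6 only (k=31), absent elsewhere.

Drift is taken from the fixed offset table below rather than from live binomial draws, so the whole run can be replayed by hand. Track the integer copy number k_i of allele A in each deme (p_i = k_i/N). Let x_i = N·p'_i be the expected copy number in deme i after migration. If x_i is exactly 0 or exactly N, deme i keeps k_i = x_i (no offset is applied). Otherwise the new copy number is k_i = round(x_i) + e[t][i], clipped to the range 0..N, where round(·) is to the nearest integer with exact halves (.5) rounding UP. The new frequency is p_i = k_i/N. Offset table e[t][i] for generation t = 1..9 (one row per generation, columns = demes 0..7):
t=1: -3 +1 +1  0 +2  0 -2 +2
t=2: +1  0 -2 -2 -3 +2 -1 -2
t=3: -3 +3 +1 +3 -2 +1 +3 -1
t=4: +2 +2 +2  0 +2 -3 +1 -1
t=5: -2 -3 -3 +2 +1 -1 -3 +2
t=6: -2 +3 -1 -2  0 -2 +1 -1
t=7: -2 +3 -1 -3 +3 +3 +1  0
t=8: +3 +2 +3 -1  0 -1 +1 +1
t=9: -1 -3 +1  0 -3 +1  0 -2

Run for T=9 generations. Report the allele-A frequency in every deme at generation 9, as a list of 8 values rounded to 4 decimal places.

t=0: k=[0 0 0 0 0 0 31 0]
t=1: x=[0.0000 0.0000 0.0000 0.0000 0.0000 3.1000 24.8000 3.1000] k=[0 0 0 0 0 3 23 5]
t=2: x=[0.0000 0.0000 0.0000 0.0000 0.3000 4.7000 19.2000 6.8000] k=[0 0 0 0 0 7 18 5]
t=3: x=[0.0000 0.0000 0.0000 0.0000 0.7000 7.4000 15.6000 6.3000] k=[0 0 0 0 0 8 19 5]
t=4: x=[0.0000 0.0000 0.0000 0.0000 0.8000 8.3000 16.5000 6.4000] k=[0 0 0 0 3 5 18 5]
t=5: x=[0.0000 0.0000 0.0000 0.3000 2.9000 6.1000 15.4000 6.3000] k=[0 0 0 2 4 5 12 8]
t=6: x=[0.0000 0.0000 0.2000 2.0000 3.9000 5.6000 10.9000 8.4000] k=[0 0 0 0 4 4 12 7]
t=7: x=[0.0000 0.0000 0.0000 0.4000 3.6000 4.8000 10.7000 7.5000] k=[0 0 0 0 7 8 12 8]
t=8: x=[0.0000 0.0000 0.0000 0.7000 6.4000 8.3000 11.2000 8.4000] k=[0 0 0 0 6 7 12 9]
t=9: x=[0.0000 0.0000 0.0000 0.6000 5.5000 7.4000 11.2000 9.3000] k=[0 0 0 1 3 8 11 7]

[0.0000, 0.0000, 0.0000, 0.0323, 0.0968, 0.2581, 0.3548, 0.2258]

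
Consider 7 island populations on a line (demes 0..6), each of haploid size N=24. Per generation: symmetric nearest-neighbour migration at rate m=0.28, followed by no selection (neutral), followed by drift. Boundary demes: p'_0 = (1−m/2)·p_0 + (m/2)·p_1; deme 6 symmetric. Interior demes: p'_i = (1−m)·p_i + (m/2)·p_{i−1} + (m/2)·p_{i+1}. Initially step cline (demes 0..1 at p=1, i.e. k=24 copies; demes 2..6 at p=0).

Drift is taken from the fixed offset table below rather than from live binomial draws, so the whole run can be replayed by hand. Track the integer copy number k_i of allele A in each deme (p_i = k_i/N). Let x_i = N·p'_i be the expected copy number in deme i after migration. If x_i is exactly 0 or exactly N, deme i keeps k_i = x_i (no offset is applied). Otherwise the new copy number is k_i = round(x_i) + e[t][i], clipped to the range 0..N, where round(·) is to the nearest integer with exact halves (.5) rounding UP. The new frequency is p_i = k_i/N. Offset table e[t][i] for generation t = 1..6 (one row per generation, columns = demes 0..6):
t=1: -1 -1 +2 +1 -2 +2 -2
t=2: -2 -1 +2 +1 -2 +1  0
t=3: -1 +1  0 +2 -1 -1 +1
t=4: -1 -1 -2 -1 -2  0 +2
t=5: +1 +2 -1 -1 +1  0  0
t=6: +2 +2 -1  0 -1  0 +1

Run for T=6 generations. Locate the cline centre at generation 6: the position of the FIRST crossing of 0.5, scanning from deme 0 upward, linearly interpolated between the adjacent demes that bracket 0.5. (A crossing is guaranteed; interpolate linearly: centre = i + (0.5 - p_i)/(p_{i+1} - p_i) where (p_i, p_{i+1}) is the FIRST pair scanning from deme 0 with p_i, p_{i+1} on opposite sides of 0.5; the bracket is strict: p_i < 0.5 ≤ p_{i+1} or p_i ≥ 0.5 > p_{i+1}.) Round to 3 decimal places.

t=0: k=[24 24 0 0 0 0 0]
t=1: x=[24.0000 20.6400 3.3600 0.0000 0.0000 0.0000 0.0000] k=[24 20 5 0 0 0 0]
t=2: x=[23.4400 18.4600 6.4000 0.7000 0.0000 0.0000 0.0000] k=[21 17 8 2 0 0 0]
t=3: x=[20.4400 16.3000 8.4200 2.5600 0.2800 0.0000 0.0000] k=[19 17 8 5 0 0 0]
t=4: x=[18.7200 16.0200 8.8400 4.7200 0.7000 0.0000 0.0000] k=[18 15 7 4 0 0 0]
t=5: x=[17.5800 14.3000 7.7000 3.8600 0.5600 0.0000 0.0000] k=[19 16 7 3 2 0 0]
t=6: x=[18.5800 15.1600 7.7000 3.4200 1.8600 0.2800 0.0000] k=[21 17 7 3 1 0 0]

1.500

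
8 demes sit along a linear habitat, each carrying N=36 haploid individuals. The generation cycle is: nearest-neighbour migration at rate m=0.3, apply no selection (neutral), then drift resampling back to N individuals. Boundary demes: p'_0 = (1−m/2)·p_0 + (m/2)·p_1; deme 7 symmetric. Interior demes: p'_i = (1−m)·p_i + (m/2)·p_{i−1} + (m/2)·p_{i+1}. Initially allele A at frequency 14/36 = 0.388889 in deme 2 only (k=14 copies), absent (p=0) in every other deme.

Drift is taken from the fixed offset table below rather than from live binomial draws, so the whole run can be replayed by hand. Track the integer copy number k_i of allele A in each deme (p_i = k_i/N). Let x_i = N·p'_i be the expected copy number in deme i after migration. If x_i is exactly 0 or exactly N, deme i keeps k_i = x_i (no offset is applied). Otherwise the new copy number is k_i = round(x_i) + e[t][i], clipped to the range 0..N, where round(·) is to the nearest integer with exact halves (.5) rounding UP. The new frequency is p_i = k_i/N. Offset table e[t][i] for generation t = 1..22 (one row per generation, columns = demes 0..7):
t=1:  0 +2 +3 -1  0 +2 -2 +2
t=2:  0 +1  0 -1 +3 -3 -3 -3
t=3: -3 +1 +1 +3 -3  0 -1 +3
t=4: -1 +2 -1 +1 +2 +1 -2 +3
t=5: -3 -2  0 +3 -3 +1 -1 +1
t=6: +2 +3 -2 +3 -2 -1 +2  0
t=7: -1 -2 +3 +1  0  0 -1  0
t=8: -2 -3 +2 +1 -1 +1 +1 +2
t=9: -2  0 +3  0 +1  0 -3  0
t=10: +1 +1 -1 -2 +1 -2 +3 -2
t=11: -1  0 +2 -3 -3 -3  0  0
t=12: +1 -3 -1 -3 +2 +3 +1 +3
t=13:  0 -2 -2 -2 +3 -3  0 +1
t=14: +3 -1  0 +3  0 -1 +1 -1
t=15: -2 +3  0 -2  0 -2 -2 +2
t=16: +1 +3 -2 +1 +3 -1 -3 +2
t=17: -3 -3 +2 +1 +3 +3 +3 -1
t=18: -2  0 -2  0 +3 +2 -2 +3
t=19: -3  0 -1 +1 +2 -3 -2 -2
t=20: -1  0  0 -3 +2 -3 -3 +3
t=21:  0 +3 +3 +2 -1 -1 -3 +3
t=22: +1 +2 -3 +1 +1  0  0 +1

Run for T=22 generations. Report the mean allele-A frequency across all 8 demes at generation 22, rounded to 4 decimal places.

t=0: k=[0 0 14 0 0 0 0 0]
t=1: x=[0.0000 2.1000 9.8000 2.1000 0.0000 0.0000 0.0000 0.0000] k=[0 4 13 1 0 0 0 0]
t=2: x=[0.6000 4.7500 9.8500 2.6500 0.1500 0.0000 0.0000 0.0000] k=[1 6 10 2 3 0 0 0]
t=3: x=[1.7500 5.8500 8.2000 3.3500 2.4000 0.4500 0.0000 0.0000] k=[0 7 9 6 0 0 0 0]
t=4: x=[1.0500 6.2500 8.2500 5.5500 0.9000 0.0000 0.0000 0.0000] k=[0 8 7 7 3 0 0 0]
t=5: x=[1.2000 6.6500 7.1500 6.4000 3.1500 0.4500 0.0000 0.0000] k=[0 5 7 9 0 1 0 0]
t=6: x=[0.7500 4.5500 7.0000 7.3500 1.5000 0.7000 0.1500 0.0000] k=[3 8 5 10 0 0 2 0]
t=7: x=[3.7500 6.8000 6.2000 7.7500 1.5000 0.3000 1.4000 0.3000] k=[3 5 9 9 2 0 0 0]
t=8: x=[3.3000 5.3000 8.4000 7.9500 2.7500 0.3000 0.0000 0.0000] k=[1 2 10 9 2 1 0 0]
t=9: x=[1.1500 3.0500 8.6500 8.1000 2.9000 1.0000 0.1500 0.0000] k=[0 3 12 8 4 1 0 0]
t=10: x=[0.4500 3.9000 10.0500 8.0000 4.1500 1.3000 0.1500 0.0000] k=[1 5 9 6 5 0 3 0]
t=11: x=[1.6000 5.0000 7.9500 6.3000 4.4000 1.2000 2.1000 0.4500] k=[1 5 10 3 1 0 2 0]
t=12: x=[1.6000 5.1500 8.2000 3.7500 1.1500 0.4500 1.4000 0.3000] k=[3 2 7 1 3 3 2 3]
t=13: x=[2.8500 2.9000 5.3500 2.2000 2.7000 2.8500 2.3000 2.8500] k=[3 1 3 0 6 0 2 4]
t=14: x=[2.7000 1.6000 2.2500 1.3500 4.2000 1.2000 2.0000 3.7000] k=[6 1 2 4 4 0 3 3]
t=15: x=[5.2500 1.9000 2.1500 3.7000 3.4000 1.0500 2.5500 3.0000] k=[3 5 2 2 3 0 1 5]
t=16: x=[3.3000 4.2500 2.4500 2.1500 2.4000 0.6000 1.4500 4.4000] k=[4 7 0 3 5 0 0 6]
t=17: x=[4.4500 5.5000 1.5000 2.8500 3.9500 0.7500 0.9000 5.1000] k=[1 3 4 4 7 4 4 4]
t=18: x=[1.3000 2.8500 3.8500 4.4500 6.1000 4.4500 4.0000 4.0000] k=[0 3 2 4 9 6 2 7]
t=19: x=[0.4500 2.4000 2.4500 4.4500 7.8000 5.8500 3.3500 6.2500] k=[0 2 1 5 10 3 1 4]
t=20: x=[0.3000 1.5500 1.7500 5.1500 8.2000 3.7500 1.7500 3.5500] k=[0 2 2 2 10 1 0 7]
t=21: x=[0.3000 1.7000 2.0000 3.2000 7.4500 2.2000 1.2000 5.9500] k=[0 5 5 5 6 1 0 9]
t=22: x=[0.7500 4.2500 5.0000 5.1500 5.1000 1.6000 1.5000 7.6500] k=[2 6 2 6 6 2 2 9]

0.1215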